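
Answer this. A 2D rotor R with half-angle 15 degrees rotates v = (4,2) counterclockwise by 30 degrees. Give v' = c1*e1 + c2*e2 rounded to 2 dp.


Rotor R = cos(15deg) - sin(15deg)*e12
Rotation angle theta = 2 * 15 = 30 degrees
v' = R*v*~R rotates v by theta.
cos(30deg) = 0.8660, sin(30deg) = 0.5000
v'_1 = 4*cos(30deg) - 2*sin(30deg)
= 4*0.8660 - 2*0.5000
= 2.46
v'_2 = 4*sin(30deg) + 2*cos(30deg)
= 4*0.5000 + 2*0.8660
= 3.73
v' = 2.46*e1 + 3.73*e2


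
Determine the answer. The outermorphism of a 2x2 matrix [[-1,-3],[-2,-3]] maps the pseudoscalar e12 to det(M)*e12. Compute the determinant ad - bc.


The outermorphism of a linear map f sends e1^e2 to f(e1)^f(e2).
f(e1) = -1*e1 - 2*e2
f(e2) = -3*e1 - 3*e2
f(e1) ^ f(e2) = (-1*e1 - 2*e2) ^ (-3*e1 - 3*e2)
= (-1)*(-3)*e12 + (-2)*(-3)*e21
= (3 - 6)*e12
= -3*e12
Coefficient = -3


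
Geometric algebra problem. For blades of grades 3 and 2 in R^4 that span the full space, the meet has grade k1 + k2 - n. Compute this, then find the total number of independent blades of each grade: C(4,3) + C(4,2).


Meet grade = grade(A) + grade(B) - n
= 3 + 2 - 4 = 1
C(4,3) = 4
C(4,2) = 6
dim_A + dim_B = 4 + 6 = 10


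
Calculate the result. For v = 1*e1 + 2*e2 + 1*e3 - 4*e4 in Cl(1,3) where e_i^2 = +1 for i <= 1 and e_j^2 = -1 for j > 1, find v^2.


v^2 = sum of c_i^2 * e_i^2
Positive signature terms (e_i^2 = +1): 1^2 = 1
Negative signature terms (e_j^2 = -1): 2^2 + 1^2 + (-4)^2 = 21
v^2 = 1 - 21 = -20


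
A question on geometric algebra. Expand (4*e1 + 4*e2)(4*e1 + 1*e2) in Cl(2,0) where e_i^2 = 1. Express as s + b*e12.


Expand: (4*e1 + 4*e2)(4*e1 + 1*e2)
= 4*4*e1e1 + 4*1*e1e2 + 4*4*e2e1 + 4*1*e2e2
Using e1^2 = e2^2 = 1, e2e1 = -e1e2:
Scalar part s = 4*4 + 4*1 = 16 + 4 = 20
Bivector part b = 4*1 - 4*4 = 4 - 16 = -12
uv = 20 - 12*e12


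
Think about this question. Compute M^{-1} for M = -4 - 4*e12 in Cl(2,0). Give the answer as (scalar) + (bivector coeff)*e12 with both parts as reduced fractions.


M = -4 - 4*e12, where e12^2 = -1.
Since M commutes with its reverse ~M = a - b*e12, M * ~M = a^2 - b^2*e12^2 = a^2 + b^2.
So M^{-1} = ~M / (a^2 + b^2) = (a - b*e12)/(a^2 + b^2).
a^2 + b^2 = 16 + 16 = 32
Scalar part = -4/32 = -1/8
Bivector coeff = 4/32 = 1/8
M^{-1} = -1/8 + 1/8*e12


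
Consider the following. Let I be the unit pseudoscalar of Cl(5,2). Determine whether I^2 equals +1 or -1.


The pseudoscalar I = e1...e_n (product of all n generators) of Cl(p,q) satisfies I^2 = (-1)^(q + n(n-1)/2).
p = 5, q = 2, n = p + q = 7
n(n-1)/2 = 7 * 6 / 2 = 21
Exponent = q + n(n-1)/2 = 2 + 21 = 23
I^2 = (-1)^23 = -1


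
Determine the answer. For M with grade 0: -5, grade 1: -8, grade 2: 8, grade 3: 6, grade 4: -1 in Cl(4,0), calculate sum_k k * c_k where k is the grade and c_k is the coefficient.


Grade-weighted sum = sum of grade_k * coefficient_k
0*(-5) = 0
1*(-8) = -8
2*8 = 16
3*6 = 18
4*(-1) = -4
Total = 0 + (-8) + 16 + 18 + (-4) = 22


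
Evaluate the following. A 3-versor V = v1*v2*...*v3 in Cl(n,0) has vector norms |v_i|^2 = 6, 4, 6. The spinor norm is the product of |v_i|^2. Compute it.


Spinor norm N(V) = |v1|^2 * |v2|^2 * ... * |v3|^2
= 6 * 4 * 6
Running product: 6, 24, 144
N(V) = 144


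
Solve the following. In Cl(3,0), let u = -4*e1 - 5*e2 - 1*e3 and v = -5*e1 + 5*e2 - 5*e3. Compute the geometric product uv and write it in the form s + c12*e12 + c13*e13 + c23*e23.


In Cl(3,0): e_i^2 = 1, e_ie_j = -e_je_i for i != j.
Scalar part = u . v = (-4)*(-5) + (-5)*5 + (-1)*(-5)
= 20 + (-25) + 5 = 0
e12 coeff = (-4)*5 - (-5)*(-5) = -20 - 25 = -45
e13 coeff = (-4)*(-5) - (-1)*(-5) = 20 - 5 = 15
e23 coeff = (-5)*(-5) - (-1)*5 = 25 - (-5) = 30
uv = 0 - 45*e12 + 15*e13 + 30*e23


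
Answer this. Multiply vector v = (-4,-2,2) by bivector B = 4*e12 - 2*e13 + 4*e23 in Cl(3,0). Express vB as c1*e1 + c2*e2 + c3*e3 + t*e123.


vB has grade-1 (vector) and grade-3 (trivector) parts: vB = (v _| B) + (v ^ B).
Vector part <vB>_1:
  e1: -v2*b12 - v3*b13 = -(-2)*(4) - (2)*(-2) = 12
  e2: v1*b12 - v3*b23 = (-4)*(4) - (2)*(4) = -24
  e3: v1*b13 + v2*b23 = (-4)*(-2) + (-2)*(4) = 0
Trivector part <vB>_3:
  e123: v1*b23 - v2*b13 + v3*b12 = (-4)*(4) - (-2)*(-2) + (2)*(4) = -12
vB = 12*e1 - 24*e2 + 0*e3 - 12*e123


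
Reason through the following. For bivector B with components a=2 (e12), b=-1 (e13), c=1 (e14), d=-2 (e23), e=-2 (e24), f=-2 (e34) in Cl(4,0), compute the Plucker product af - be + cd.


Plucker relation: af - be + cd
a*f = 2*(-2) = -4
b*e = (-1)*(-2) = 2
c*d = 1*(-2) = -2
af - be + cd = -4 - 2 + (-2)
= -8


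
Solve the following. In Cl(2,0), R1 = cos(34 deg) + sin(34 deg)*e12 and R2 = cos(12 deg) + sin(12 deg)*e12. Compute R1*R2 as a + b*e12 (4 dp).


Same-plane rotors commute and their half-angles add:
R1*R2 = cos(a1 + a2) + sin(a1 + a2)*e12.
a1 + a2 = 34 + 12 = 46 deg
cos(46 deg) = 0.6947
sin(46 deg) = 0.7193
R1*R2 = 0.6947 + 0.7193*e12


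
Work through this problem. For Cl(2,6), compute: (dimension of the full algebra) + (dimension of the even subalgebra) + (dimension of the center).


n = 2 + 6 = 8
Total dim = 2^8 = 256
Even subalgebra dim = 2^7 = 128
n is even, so center dim = 1
Sum = 256 + 128 + 1 = 385


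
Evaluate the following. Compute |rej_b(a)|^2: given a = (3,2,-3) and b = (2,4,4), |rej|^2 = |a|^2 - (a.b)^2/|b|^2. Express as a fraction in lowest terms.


|a|^2 = 3^2 + 2^2 + (-3)^2 = 22
|b|^2 = 2^2 + 4^2 + 4^2 = 36
a . b = 3*2 + 2*4 + (-3)*4 = 2
(a.b)^2 = 2^2 = 4
|rej|^2 = 22 - 4/36
= (792 - 4)/36
= 788/36
In lowest terms: 197/9


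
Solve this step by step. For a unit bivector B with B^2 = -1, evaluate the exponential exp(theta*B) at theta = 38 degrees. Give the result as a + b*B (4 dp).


For a unit bivector B with B^2 = -1, the exponential series gives
e^(theta*B) = cos(theta) + sin(theta)*B (the GA analogue of Euler's formula).
theta = 38 degrees = 0.663225 rad
cos(38 deg) = 0.7880
sin(38 deg) = 0.6157
exp(theta*B) = 0.7880 + 0.6157*B


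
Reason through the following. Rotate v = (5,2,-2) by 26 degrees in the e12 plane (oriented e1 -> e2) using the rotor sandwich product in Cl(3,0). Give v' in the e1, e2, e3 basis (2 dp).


Rotor R = cos(13deg) - sin(13deg)*e12
Rotation angle theta = 2 * 13 = 26 degrees in the e12 plane (e1 -> e2).
The component perpendicular to the plane (e3) is invariant: v'_3 = v3 = -2.00
cos(26deg) = 0.8988, sin(26deg) = 0.4384
v'_1 = v1*cos(theta) - v2*sin(theta) = 5*0.8988 - 2*0.4384 = 3.62
v'_2 = v1*sin(theta) + v2*cos(theta) = 5*0.4384 + 2*0.8988 = 3.99
v' = 3.62*e1 + 3.99*e2 - 2.00*e3


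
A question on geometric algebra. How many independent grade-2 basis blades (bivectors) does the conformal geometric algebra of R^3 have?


The conformal model of R^3 uses Cl(4,1) with m = 3 + 2 = 5 generators.
Number of grade-2 blades = C(m, 2) = C(5, 2)
= 5*4/2 = 10


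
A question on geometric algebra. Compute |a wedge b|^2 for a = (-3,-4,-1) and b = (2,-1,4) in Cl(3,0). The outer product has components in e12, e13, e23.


a wedge b = (a1*b2 - a2*b1)*e12 + (a1*b3 - a3*b1)*e13 + (a2*b3 - a3*b2)*e23
e12 coeff: (-3)*(-1) - (-4)*2 = 3 - (-8) = 11
e13 coeff: (-3)*4 - (-1)*2 = -12 - (-2) = -10
e23 coeff: (-4)*4 - (-1)*(-1) = -16 - 1 = -17
|a wedge b|^2 = 11^2 + (-10)^2 + (-17)^2
= 121 + 100 + 289
= 510


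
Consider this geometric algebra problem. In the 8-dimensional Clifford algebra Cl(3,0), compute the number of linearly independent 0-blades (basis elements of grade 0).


Number of grade-k basis blades in Cl(p,q) with n = p + q is C(n, k).
n = 3 + 0 = 3
C(3, 0) = 3! / (0! * 3!)
= 6 / (1 * 6)
= 1


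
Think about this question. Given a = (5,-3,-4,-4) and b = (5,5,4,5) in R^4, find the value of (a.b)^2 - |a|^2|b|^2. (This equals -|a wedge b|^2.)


a . b = 5*5 + (-3)*5 + (-4)*4 + (-4)*5
= 25 + (-15) + (-16) + (-20) = -26
|a|^2 = 5^2 + (-3)^2 + (-4)^2 + (-4)^2 = 66
|b|^2 = 5^2 + 5^2 + 4^2 + 5^2 = 91
(a.b)^2 = (-26)^2 = 676
|a|^2 * |b|^2 = 66 * 91 = 6006
Result = 676 - 6006 = -5330


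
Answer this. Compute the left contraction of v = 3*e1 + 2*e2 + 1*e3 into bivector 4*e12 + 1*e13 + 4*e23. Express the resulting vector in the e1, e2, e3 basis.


Left contraction v _| B = <vB>_1 (grade-1 part of the geometric product vB).
Using e1_|e12 = e2, e2_|e12 = -e1, e1_|e13 = e3, e3_|e13 = -e1, e2_|e23 = e3, e3_|e23 = -e2:
e1 coeff: -v2*b12 - v3*b13 = -(2)*(4) - (1)*(1) = -9
e2 coeff: v1*b12 - v3*b23 = (3)*(4) - (1)*(4) = 8
e3 coeff: v1*b13 + v2*b23 = (3)*(1) + (2)*(4) = 11
v _| B = -9*e1 + 8*e2 + 11*e3


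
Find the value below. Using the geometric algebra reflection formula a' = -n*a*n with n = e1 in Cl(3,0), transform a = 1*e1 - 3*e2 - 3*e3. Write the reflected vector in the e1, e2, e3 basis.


Reflection formula: a' = -n*a*n, with n = e1 (unit vector, n^2 = 1).
For reflection through hyperplane perp to e1:
The component along e1 flips sign, others stay.
a = (1, -3, -3)
a' = (-1, -3, -3)
a' = -1*e1 - 3*e2 - 3*e3


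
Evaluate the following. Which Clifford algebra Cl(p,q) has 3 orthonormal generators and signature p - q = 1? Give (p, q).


We need p + q = 3 and p - q = 1.
Adding: 2p = 3 + 1 = 4, so p = 2.
Then q = 3 - 2 = 1.
(p, q) = (2, 1)


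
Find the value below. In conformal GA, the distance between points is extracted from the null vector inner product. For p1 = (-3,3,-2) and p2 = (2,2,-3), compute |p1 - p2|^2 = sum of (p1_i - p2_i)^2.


p1 - p2 = (-5, 1, 1)
|p1 - p2|^2 = (-5)^2 + 1^2 + 1^2
= 25 + 1 + 1
= 27


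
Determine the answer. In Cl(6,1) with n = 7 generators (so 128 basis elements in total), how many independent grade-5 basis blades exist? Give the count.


Number of grade-k basis blades in Cl(p,q) with n = p + q is C(n, k).
n = 6 + 1 = 7
C(7, 5) = 7! / (5! * 2!)
= 5040 / (120 * 2)
= 21


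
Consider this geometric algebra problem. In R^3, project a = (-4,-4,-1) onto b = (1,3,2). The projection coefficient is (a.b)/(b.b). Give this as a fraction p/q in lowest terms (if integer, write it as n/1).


Projection coefficient = (a . b) / (b . b)
a . b = (-4)*1 + (-4)*3 + (-1)*2
= -4 + (-12) + (-2) = -18
b . b = 1^2 + 3^2 + 2^2
= 1 + 9 + 4 = 14
Coefficient = -18/14
In lowest terms: -9/7


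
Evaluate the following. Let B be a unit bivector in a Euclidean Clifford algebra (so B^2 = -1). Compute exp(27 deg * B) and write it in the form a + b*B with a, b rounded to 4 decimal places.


For a unit bivector B with B^2 = -1, the exponential series gives
e^(theta*B) = cos(theta) + sin(theta)*B (the GA analogue of Euler's formula).
theta = 27 degrees = 0.471239 rad
cos(27 deg) = 0.8910
sin(27 deg) = 0.4540
exp(theta*B) = 0.8910 + 0.4540*B


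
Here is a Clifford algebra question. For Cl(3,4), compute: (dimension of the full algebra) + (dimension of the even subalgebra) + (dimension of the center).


n = 3 + 4 = 7
Total dim = 2^7 = 128
Even subalgebra dim = 2^6 = 64
n is odd, so center dim = 2
Sum = 128 + 64 + 2 = 194


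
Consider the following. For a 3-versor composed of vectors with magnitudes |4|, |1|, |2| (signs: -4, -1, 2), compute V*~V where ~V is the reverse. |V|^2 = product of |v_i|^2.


Each vector v_i has |v_i|^2 = s_i^2
Squared scales: (-4)^2 = 16, (-1)^2 = 1, 2^2 = 4
|V|^2 = 16 * 1 * 4
= 64


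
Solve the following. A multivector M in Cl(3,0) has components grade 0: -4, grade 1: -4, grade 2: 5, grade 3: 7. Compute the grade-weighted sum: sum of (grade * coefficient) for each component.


Grade-weighted sum = sum of grade_k * coefficient_k
0*(-4) = 0
1*(-4) = -4
2*5 = 10
3*7 = 21
Total = 0 + (-4) + 10 + 21 = 27


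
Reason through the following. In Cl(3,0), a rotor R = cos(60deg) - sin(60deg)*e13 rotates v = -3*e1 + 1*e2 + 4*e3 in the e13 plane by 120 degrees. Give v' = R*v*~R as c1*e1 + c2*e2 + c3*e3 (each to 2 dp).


Rotor R = cos(60deg) - sin(60deg)*e13
Rotation angle theta = 2 * 60 = 120 degrees in the e13 plane (e1 -> e3).
The component perpendicular to the plane (e2) is invariant: v'_2 = v2 = 1.00
cos(120deg) = -0.5000, sin(120deg) = 0.8660
v'_1 = v1*cos(theta) - v3*sin(theta) = -3*(-0.5000) - 4*0.8660 = -1.96
v'_3 = v1*sin(theta) + v3*cos(theta) = -3*0.8660 + 4*(-0.5000) = -4.60
v' = -1.96*e1 + 1.00*e2 - 4.60*e3


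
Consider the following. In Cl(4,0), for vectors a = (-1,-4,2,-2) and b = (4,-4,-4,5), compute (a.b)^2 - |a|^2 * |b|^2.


a . b = (-1)*4 + (-4)*(-4) + 2*(-4) + (-2)*5
= -4 + 16 + (-8) + (-10) = -6
|a|^2 = (-1)^2 + (-4)^2 + 2^2 + (-2)^2 = 25
|b|^2 = 4^2 + (-4)^2 + (-4)^2 + 5^2 = 73
(a.b)^2 = (-6)^2 = 36
|a|^2 * |b|^2 = 25 * 73 = 1825
Result = 36 - 1825 = -1789


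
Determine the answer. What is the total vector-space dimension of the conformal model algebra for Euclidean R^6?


The conformal model of R^6 uses Cl(7,1): the 6 Euclidean generators plus two extra orthogonal generators e+ (e+^2 = +1) and e- (e-^2 = -1), from which the null vectors e0, einf are built.
Number of generators m = 6 + 2 = 8.
dim Cl(p,q) = 2^m = 2^8 = 256


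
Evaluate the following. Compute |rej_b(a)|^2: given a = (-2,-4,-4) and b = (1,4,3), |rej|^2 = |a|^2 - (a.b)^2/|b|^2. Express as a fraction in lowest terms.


|a|^2 = (-2)^2 + (-4)^2 + (-4)^2 = 36
|b|^2 = 1^2 + 4^2 + 3^2 = 26
a . b = (-2)*1 + (-4)*4 + (-4)*3 = -30
(a.b)^2 = (-30)^2 = 900
|rej|^2 = 36 - 900/26
= (936 - 900)/26
= 36/26
In lowest terms: 18/13


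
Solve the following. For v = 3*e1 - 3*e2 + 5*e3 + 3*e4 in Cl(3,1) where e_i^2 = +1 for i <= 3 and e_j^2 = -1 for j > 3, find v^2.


v^2 = sum of c_i^2 * e_i^2
Positive signature terms (e_i^2 = +1): 3^2 + (-3)^2 + 5^2 = 43
Negative signature terms (e_j^2 = -1): 3^2 = 9
v^2 = 43 - 9 = 34


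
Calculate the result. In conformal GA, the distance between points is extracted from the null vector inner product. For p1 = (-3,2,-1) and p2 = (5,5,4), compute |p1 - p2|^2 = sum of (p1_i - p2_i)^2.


p1 - p2 = (-8, -3, -5)
|p1 - p2|^2 = (-8)^2 + (-3)^2 + (-5)^2
= 64 + 9 + 25
= 98


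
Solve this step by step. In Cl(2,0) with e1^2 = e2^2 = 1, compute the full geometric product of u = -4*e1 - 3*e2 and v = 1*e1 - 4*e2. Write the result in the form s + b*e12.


Expand: (-4*e1 - 3*e2)(1*e1 - 4*e2)
= (-4)*1*e1e1 + (-4)*(-4)*e1e2 + (-3)*1*e2e1 + (-3)*(-4)*e2e2
Using e1^2 = e2^2 = 1, e2e1 = -e1e2:
Scalar part s = (-4)*1 + (-3)*(-4) = -4 + 12 = 8
Bivector part b = (-4)*(-4) - (-3)*1 = 16 - (-3) = 19
uv = 8 + 19*e12


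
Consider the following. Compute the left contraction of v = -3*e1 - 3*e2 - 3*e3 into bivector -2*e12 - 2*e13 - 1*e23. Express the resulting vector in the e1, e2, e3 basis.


Left contraction v _| B = <vB>_1 (grade-1 part of the geometric product vB).
Using e1_|e12 = e2, e2_|e12 = -e1, e1_|e13 = e3, e3_|e13 = -e1, e2_|e23 = e3, e3_|e23 = -e2:
e1 coeff: -v2*b12 - v3*b13 = -(-3)*(-2) - (-3)*(-2) = -12
e2 coeff: v1*b12 - v3*b23 = (-3)*(-2) - (-3)*(-1) = 3
e3 coeff: v1*b13 + v2*b23 = (-3)*(-2) + (-3)*(-1) = 9
v _| B = -12*e1 + 3*e2 + 9*e3


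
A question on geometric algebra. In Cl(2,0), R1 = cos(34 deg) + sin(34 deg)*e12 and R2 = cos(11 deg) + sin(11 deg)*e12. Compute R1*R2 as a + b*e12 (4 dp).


Same-plane rotors commute and their half-angles add:
R1*R2 = cos(a1 + a2) + sin(a1 + a2)*e12.
a1 + a2 = 34 + 11 = 45 deg
cos(45 deg) = 0.7071
sin(45 deg) = 0.7071
R1*R2 = 0.7071 + 0.7071*e12


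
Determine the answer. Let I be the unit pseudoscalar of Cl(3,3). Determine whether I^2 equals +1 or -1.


The pseudoscalar I = e1...e_n (product of all n generators) of Cl(p,q) satisfies I^2 = (-1)^(q + n(n-1)/2).
p = 3, q = 3, n = p + q = 6
n(n-1)/2 = 6 * 5 / 2 = 15
Exponent = q + n(n-1)/2 = 3 + 15 = 18
I^2 = (-1)^18 = +1


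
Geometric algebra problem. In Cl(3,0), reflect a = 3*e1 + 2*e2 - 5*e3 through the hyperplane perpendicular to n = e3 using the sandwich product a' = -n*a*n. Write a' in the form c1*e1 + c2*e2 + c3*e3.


Reflection formula: a' = -n*a*n, with n = e3 (unit vector, n^2 = 1).
For reflection through hyperplane perp to e3:
The component along e3 flips sign, others stay.
a = (3, 2, -5)
a' = (3, 2, 5)
a' = 3*e1 + 2*e2 + 5*e3


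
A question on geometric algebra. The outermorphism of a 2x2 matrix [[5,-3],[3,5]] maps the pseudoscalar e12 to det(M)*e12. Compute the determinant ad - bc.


The outermorphism of a linear map f sends e1^e2 to f(e1)^f(e2).
f(e1) = 5*e1 + 3*e2
f(e2) = -3*e1 + 5*e2
f(e1) ^ f(e2) = (5*e1 + 3*e2) ^ (-3*e1 + 5*e2)
= 5*5*e12 + 3*(-3)*e21
= (25 - (-9))*e12
= 34*e12
Coefficient = 34


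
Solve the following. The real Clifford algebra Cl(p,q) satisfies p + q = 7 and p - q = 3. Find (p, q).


We need p + q = 7 and p - q = 3.
Adding: 2p = 7 + 3 = 10, so p = 5.
Then q = 7 - 5 = 2.
(p, q) = (5, 2)


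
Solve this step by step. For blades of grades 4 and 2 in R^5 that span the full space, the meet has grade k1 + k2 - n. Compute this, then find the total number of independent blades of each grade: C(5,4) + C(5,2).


Meet grade = grade(A) + grade(B) - n
= 4 + 2 - 5 = 1
C(5,4) = 5
C(5,2) = 10
dim_A + dim_B = 5 + 10 = 15


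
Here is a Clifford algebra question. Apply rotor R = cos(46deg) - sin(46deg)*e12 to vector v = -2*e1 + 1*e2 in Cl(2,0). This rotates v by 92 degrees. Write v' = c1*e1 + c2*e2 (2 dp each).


Rotor R = cos(46deg) - sin(46deg)*e12
Rotation angle theta = 2 * 46 = 92 degrees
v' = R*v*~R rotates v by theta.
cos(92deg) = -0.0349, sin(92deg) = 0.9994
v'_1 = -2*cos(92deg) - 1*sin(92deg)
= -2*(-0.0349) - 1*0.9994
= -0.93
v'_2 = -2*sin(92deg) + 1*cos(92deg)
= -2*0.9994 + 1*(-0.0349)
= -2.03
v' = -0.93*e1 - 2.03*e2


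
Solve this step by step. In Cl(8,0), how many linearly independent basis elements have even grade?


Even subalgebra dimension = 2^(n-1)
n = 8 + 0 = 8
2^(8 - 1) = 2^7 = 128
Verification: sum of C(8,k) for even k = 1 + 28 + 70 + 28 + 1 = 128
Result = 128


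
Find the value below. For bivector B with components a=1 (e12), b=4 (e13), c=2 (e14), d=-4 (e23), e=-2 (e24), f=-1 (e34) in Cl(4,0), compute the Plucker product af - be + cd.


Plucker relation: af - be + cd
a*f = 1*(-1) = -1
b*e = 4*(-2) = -8
c*d = 2*(-4) = -8
af - be + cd = -1 - (-8) + (-8)
= -1


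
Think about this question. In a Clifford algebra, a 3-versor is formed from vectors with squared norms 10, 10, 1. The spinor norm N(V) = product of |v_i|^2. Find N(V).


Spinor norm N(V) = |v1|^2 * |v2|^2 * ... * |v3|^2
= 10 * 10 * 1
Running product: 10, 100, 100
N(V) = 100


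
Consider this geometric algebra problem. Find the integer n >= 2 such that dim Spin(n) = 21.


dim Spin(n) = dim so(n) = n(n-1)/2.
Solve n(n-1)/2 = 21, i.e. n^2 - n - 42 = 0.
Discriminant = 1 + 8*21 = 169
n = (1 + sqrt(169))/2 = (1 + 13)/2 = 7


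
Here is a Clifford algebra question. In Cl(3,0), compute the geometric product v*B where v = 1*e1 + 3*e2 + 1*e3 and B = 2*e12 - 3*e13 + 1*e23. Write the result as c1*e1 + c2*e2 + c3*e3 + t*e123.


vB has grade-1 (vector) and grade-3 (trivector) parts: vB = (v _| B) + (v ^ B).
Vector part <vB>_1:
  e1: -v2*b12 - v3*b13 = -(3)*(2) - (1)*(-3) = -3
  e2: v1*b12 - v3*b23 = (1)*(2) - (1)*(1) = 1
  e3: v1*b13 + v2*b23 = (1)*(-3) + (3)*(1) = 0
Trivector part <vB>_3:
  e123: v1*b23 - v2*b13 + v3*b12 = (1)*(1) - (3)*(-3) + (1)*(2) = 12
vB = -3*e1 + 1*e2 + 0*e3 + 12*e123


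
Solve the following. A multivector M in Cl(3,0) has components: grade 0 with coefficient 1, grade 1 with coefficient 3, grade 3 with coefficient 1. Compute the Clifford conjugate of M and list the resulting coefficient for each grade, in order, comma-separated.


Clifford conjugate sign for grade k: (-1)^(k(k+1)/2)
Grade 0: (-1)^(0*1/2) = (-1)^0 = 1, coeff 1 -> 1
Grade 1: (-1)^(1*2/2) = (-1)^1 = -1, coeff 3 -> -3
Grade 3: (-1)^(3*4/2) = (-1)^6 = 1, coeff 1 -> 1
Conjugated coefficients: 1, -3, 1


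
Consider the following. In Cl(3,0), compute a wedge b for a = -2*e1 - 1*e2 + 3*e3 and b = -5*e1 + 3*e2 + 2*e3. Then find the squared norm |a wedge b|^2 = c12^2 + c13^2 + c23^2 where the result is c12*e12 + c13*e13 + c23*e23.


a wedge b = (a1*b2 - a2*b1)*e12 + (a1*b3 - a3*b1)*e13 + (a2*b3 - a3*b2)*e23
e12 coeff: (-2)*3 - (-1)*(-5) = -6 - 5 = -11
e13 coeff: (-2)*2 - 3*(-5) = -4 - (-15) = 11
e23 coeff: (-1)*2 - 3*3 = -2 - 9 = -11
|a wedge b|^2 = (-11)^2 + 11^2 + (-11)^2
= 121 + 121 + 121
= 363


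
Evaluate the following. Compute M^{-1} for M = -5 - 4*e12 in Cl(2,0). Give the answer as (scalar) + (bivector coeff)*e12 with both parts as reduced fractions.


M = -5 - 4*e12, where e12^2 = -1.
Since M commutes with its reverse ~M = a - b*e12, M * ~M = a^2 - b^2*e12^2 = a^2 + b^2.
So M^{-1} = ~M / (a^2 + b^2) = (a - b*e12)/(a^2 + b^2).
a^2 + b^2 = 25 + 16 = 41
Scalar part = -5/41 = -5/41
Bivector coeff = 4/41 = 4/41
M^{-1} = -5/41 + 4/41*e12


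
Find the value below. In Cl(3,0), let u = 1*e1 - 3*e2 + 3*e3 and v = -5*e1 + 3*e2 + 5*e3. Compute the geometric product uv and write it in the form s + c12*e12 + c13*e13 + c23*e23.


In Cl(3,0): e_i^2 = 1, e_ie_j = -e_je_i for i != j.
Scalar part = u . v = 1*(-5) + (-3)*3 + 3*5
= -5 + (-9) + 15 = 1
e12 coeff = 1*3 - (-3)*(-5) = 3 - 15 = -12
e13 coeff = 1*5 - 3*(-5) = 5 - (-15) = 20
e23 coeff = (-3)*5 - 3*3 = -15 - 9 = -24
uv = 1 - 12*e12 + 20*e13 - 24*e23


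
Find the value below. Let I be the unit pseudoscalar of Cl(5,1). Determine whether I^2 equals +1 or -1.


The pseudoscalar I = e1...e_n (product of all n generators) of Cl(p,q) satisfies I^2 = (-1)^(q + n(n-1)/2).
p = 5, q = 1, n = p + q = 6
n(n-1)/2 = 6 * 5 / 2 = 15
Exponent = q + n(n-1)/2 = 1 + 15 = 16
I^2 = (-1)^16 = +1


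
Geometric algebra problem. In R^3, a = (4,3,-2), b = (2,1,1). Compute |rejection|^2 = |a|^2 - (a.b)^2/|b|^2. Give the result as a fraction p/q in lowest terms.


|a|^2 = 4^2 + 3^2 + (-2)^2 = 29
|b|^2 = 2^2 + 1^2 + 1^2 = 6
a . b = 4*2 + 3*1 + (-2)*1 = 9
(a.b)^2 = 9^2 = 81
|rej|^2 = 29 - 81/6
= (174 - 81)/6
= 93/6
In lowest terms: 31/2


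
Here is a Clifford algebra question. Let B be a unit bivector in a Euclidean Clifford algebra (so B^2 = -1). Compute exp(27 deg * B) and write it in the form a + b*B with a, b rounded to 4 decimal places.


For a unit bivector B with B^2 = -1, the exponential series gives
e^(theta*B) = cos(theta) + sin(theta)*B (the GA analogue of Euler's formula).
theta = 27 degrees = 0.471239 rad
cos(27 deg) = 0.8910
sin(27 deg) = 0.4540
exp(theta*B) = 0.8910 + 0.4540*B


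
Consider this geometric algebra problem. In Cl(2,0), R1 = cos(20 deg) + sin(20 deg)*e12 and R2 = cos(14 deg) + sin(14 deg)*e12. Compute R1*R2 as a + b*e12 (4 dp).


Same-plane rotors commute and their half-angles add:
R1*R2 = cos(a1 + a2) + sin(a1 + a2)*e12.
a1 + a2 = 20 + 14 = 34 deg
cos(34 deg) = 0.8290
sin(34 deg) = 0.5592
R1*R2 = 0.8290 + 0.5592*e12


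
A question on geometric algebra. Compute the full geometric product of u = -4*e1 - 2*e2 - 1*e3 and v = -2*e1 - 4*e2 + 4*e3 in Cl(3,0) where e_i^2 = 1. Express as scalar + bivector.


In Cl(3,0): e_i^2 = 1, e_ie_j = -e_je_i for i != j.
Scalar part = u . v = (-4)*(-2) + (-2)*(-4) + (-1)*4
= 8 + 8 + (-4) = 12
e12 coeff = (-4)*(-4) - (-2)*(-2) = 16 - 4 = 12
e13 coeff = (-4)*4 - (-1)*(-2) = -16 - 2 = -18
e23 coeff = (-2)*4 - (-1)*(-4) = -8 - 4 = -12
uv = 12 + 12*e12 - 18*e13 - 12*e23


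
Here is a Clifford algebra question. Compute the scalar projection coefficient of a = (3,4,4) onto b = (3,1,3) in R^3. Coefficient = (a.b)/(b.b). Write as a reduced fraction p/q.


Projection coefficient = (a . b) / (b . b)
a . b = 3*3 + 4*1 + 4*3
= 9 + 4 + 12 = 25
b . b = 3^2 + 1^2 + 3^2
= 9 + 1 + 9 = 19
Coefficient = 25/19
In lowest terms: 25/19


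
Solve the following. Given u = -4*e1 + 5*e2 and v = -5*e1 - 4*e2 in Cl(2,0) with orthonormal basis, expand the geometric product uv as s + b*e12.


Expand: (-4*e1 + 5*e2)(-5*e1 - 4*e2)
= (-4)*(-5)*e1e1 + (-4)*(-4)*e1e2 + 5*(-5)*e2e1 + 5*(-4)*e2e2
Using e1^2 = e2^2 = 1, e2e1 = -e1e2:
Scalar part s = (-4)*(-5) + 5*(-4) = 20 + (-20) = 0
Bivector part b = (-4)*(-4) - 5*(-5) = 16 - (-25) = 41
uv = 0 + 41*e12


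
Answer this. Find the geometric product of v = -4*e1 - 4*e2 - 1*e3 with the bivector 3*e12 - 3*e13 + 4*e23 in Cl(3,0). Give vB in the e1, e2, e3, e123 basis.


vB has grade-1 (vector) and grade-3 (trivector) parts: vB = (v _| B) + (v ^ B).
Vector part <vB>_1:
  e1: -v2*b12 - v3*b13 = -(-4)*(3) - (-1)*(-3) = 9
  e2: v1*b12 - v3*b23 = (-4)*(3) - (-1)*(4) = -8
  e3: v1*b13 + v2*b23 = (-4)*(-3) + (-4)*(4) = -4
Trivector part <vB>_3:
  e123: v1*b23 - v2*b13 + v3*b12 = (-4)*(4) - (-4)*(-3) + (-1)*(3) = -31
vB = 9*e1 - 8*e2 - 4*e3 - 31*e123


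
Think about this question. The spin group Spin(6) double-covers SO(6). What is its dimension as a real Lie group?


Spin(n) double-covers SO(n); both have Lie algebra so(n) of dimension n(n-1)/2.
n = 6
n(n-1) = 6 * 5 = 30
dim Spin(6) = 30/2 = 15


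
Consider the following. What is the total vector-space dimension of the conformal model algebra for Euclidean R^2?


The conformal model of R^2 uses Cl(3,1): the 2 Euclidean generators plus two extra orthogonal generators e+ (e+^2 = +1) and e- (e-^2 = -1), from which the null vectors e0, einf are built.
Number of generators m = 2 + 2 = 4.
dim Cl(p,q) = 2^m = 2^4 = 16


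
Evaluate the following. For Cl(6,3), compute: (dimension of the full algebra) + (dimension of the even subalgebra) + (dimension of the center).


n = 6 + 3 = 9
Total dim = 2^9 = 512
Even subalgebra dim = 2^8 = 256
n is odd, so center dim = 2
Sum = 512 + 256 + 2 = 770


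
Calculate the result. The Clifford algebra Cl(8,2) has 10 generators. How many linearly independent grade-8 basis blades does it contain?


Number of grade-k basis blades in Cl(p,q) with n = p + q is C(n, k).
n = 8 + 2 = 10
C(10, 8) = 10! / (8! * 2!)
= 3628800 / (40320 * 2)
= 45


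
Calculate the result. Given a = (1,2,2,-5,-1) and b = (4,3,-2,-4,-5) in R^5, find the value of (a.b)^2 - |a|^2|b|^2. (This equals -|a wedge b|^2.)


a . b = 1*4 + 2*3 + 2*(-2) + (-5)*(-4) + (-1)*(-5)
= 4 + 6 + (-4) + 20 + 5 = 31
|a|^2 = 1^2 + 2^2 + 2^2 + (-5)^2 + (-1)^2 = 35
|b|^2 = 4^2 + 3^2 + (-2)^2 + (-4)^2 + (-5)^2 = 70
(a.b)^2 = 31^2 = 961
|a|^2 * |b|^2 = 35 * 70 = 2450
Result = 961 - 2450 = -1489


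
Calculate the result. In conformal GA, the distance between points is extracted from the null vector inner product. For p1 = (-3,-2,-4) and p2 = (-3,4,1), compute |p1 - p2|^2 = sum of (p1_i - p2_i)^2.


p1 - p2 = (0, -6, -5)
|p1 - p2|^2 = 0^2 + (-6)^2 + (-5)^2
= 0 + 36 + 25
= 61


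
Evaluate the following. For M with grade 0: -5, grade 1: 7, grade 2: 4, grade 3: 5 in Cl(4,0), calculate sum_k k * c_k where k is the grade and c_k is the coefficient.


Grade-weighted sum = sum of grade_k * coefficient_k
0*(-5) = 0
1*7 = 7
2*4 = 8
3*5 = 15
Total = 0 + 7 + 8 + 15 = 30


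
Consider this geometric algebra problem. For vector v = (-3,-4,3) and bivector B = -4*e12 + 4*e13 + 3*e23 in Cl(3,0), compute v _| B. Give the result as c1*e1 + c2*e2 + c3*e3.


Left contraction v _| B = <vB>_1 (grade-1 part of the geometric product vB).
Using e1_|e12 = e2, e2_|e12 = -e1, e1_|e13 = e3, e3_|e13 = -e1, e2_|e23 = e3, e3_|e23 = -e2:
e1 coeff: -v2*b12 - v3*b13 = -(-4)*(-4) - (3)*(4) = -28
e2 coeff: v1*b12 - v3*b23 = (-3)*(-4) - (3)*(3) = 3
e3 coeff: v1*b13 + v2*b23 = (-3)*(4) + (-4)*(3) = -24
v _| B = -28*e1 + 3*e2 - 24*e3


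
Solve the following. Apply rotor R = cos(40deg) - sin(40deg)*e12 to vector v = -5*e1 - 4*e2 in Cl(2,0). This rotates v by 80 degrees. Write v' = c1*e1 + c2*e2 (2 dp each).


Rotor R = cos(40deg) - sin(40deg)*e12
Rotation angle theta = 2 * 40 = 80 degrees
v' = R*v*~R rotates v by theta.
cos(80deg) = 0.1736, sin(80deg) = 0.9848
v'_1 = -5*cos(80deg) - (-4)*sin(80deg)
= -5*0.1736 - (-4)*0.9848
= 3.07
v'_2 = -5*sin(80deg) + (-4)*cos(80deg)
= -5*0.9848 + (-4)*0.1736
= -5.62
v' = 3.07*e1 - 5.62*e2


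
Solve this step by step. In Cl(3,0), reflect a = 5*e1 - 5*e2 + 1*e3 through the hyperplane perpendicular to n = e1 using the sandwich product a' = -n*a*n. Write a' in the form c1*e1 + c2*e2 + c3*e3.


Reflection formula: a' = -n*a*n, with n = e1 (unit vector, n^2 = 1).
For reflection through hyperplane perp to e1:
The component along e1 flips sign, others stay.
a = (5, -5, 1)
a' = (-5, -5, 1)
a' = -5*e1 - 5*e2 + 1*e3


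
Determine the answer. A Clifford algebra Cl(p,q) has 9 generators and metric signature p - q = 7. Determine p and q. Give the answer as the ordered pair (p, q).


We need p + q = 9 and p - q = 7.
Adding: 2p = 9 + 7 = 16, so p = 8.
Then q = 9 - 8 = 1.
(p, q) = (8, 1)


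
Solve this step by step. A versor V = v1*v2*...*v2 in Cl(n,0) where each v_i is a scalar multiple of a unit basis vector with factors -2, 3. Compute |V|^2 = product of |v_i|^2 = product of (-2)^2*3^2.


Each vector v_i has |v_i|^2 = s_i^2
Squared scales: (-2)^2 = 4, 3^2 = 9
|V|^2 = 4 * 9
= 36


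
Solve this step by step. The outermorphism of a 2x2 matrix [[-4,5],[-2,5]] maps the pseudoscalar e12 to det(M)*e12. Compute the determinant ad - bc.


The outermorphism of a linear map f sends e1^e2 to f(e1)^f(e2).
f(e1) = -4*e1 - 2*e2
f(e2) = 5*e1 + 5*e2
f(e1) ^ f(e2) = (-4*e1 - 2*e2) ^ (5*e1 + 5*e2)
= (-4)*5*e12 + (-2)*5*e21
= (-20 - (-10))*e12
= -10*e12
Coefficient = -10


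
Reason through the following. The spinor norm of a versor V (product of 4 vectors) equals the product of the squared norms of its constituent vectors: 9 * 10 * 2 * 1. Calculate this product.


Spinor norm N(V) = |v1|^2 * |v2|^2 * ... * |v4|^2
= 9 * 10 * 2 * 1
Running product: 9, 90, 180, 180
N(V) = 180


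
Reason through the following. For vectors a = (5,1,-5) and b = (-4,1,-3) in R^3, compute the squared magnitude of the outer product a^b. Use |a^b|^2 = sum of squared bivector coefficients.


a wedge b = (a1*b2 - a2*b1)*e12 + (a1*b3 - a3*b1)*e13 + (a2*b3 - a3*b2)*e23
e12 coeff: 5*1 - 1*(-4) = 5 - (-4) = 9
e13 coeff: 5*(-3) - (-5)*(-4) = -15 - 20 = -35
e23 coeff: 1*(-3) - (-5)*1 = -3 - (-5) = 2
|a wedge b|^2 = 9^2 + (-35)^2 + 2^2
= 81 + 1225 + 4
= 1310


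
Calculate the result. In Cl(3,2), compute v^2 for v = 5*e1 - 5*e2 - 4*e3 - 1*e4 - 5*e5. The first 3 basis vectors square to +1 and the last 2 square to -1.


v^2 = sum of c_i^2 * e_i^2
Positive signature terms (e_i^2 = +1): 5^2 + (-5)^2 + (-4)^2 = 66
Negative signature terms (e_j^2 = -1): (-1)^2 + (-5)^2 = 26
v^2 = 66 - 26 = 40


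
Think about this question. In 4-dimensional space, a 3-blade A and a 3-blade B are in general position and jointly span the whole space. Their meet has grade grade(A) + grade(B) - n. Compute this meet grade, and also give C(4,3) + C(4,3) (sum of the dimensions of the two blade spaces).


Meet grade = grade(A) + grade(B) - n
= 3 + 3 - 4 = 2
C(4,3) = 4
C(4,3) = 4
dim_A + dim_B = 4 + 4 = 8


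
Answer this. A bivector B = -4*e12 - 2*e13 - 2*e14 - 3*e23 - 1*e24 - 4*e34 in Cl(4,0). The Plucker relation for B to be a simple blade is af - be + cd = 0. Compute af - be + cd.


Plucker relation: af - be + cd
a*f = (-4)*(-4) = 16
b*e = (-2)*(-1) = 2
c*d = (-2)*(-3) = 6
af - be + cd = 16 - 2 + 6
= 20


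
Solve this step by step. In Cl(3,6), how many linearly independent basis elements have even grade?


Even subalgebra dimension = 2^(n-1)
n = 3 + 6 = 9
2^(9 - 1) = 2^8 = 256
Verification: sum of C(9,k) for even k = 1 + 36 + 126 + 84 + 9 = 256
Result = 256


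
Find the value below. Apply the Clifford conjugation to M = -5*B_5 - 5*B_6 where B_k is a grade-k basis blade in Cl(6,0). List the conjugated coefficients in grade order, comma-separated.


Clifford conjugate sign for grade k: (-1)^(k(k+1)/2)
Grade 5: (-1)^(5*6/2) = (-1)^15 = -1, coeff -5 -> 5
Grade 6: (-1)^(6*7/2) = (-1)^21 = -1, coeff -5 -> 5
Conjugated coefficients: 5, 5


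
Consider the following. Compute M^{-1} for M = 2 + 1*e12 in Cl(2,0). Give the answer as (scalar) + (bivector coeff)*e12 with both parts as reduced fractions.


M = 2 + 1*e12, where e12^2 = -1.
Since M commutes with its reverse ~M = a - b*e12, M * ~M = a^2 - b^2*e12^2 = a^2 + b^2.
So M^{-1} = ~M / (a^2 + b^2) = (a - b*e12)/(a^2 + b^2).
a^2 + b^2 = 4 + 1 = 5
Scalar part = 2/5 = 2/5
Bivector coeff = -1/5 = -1/5
M^{-1} = 2/5 - 1/5*e12


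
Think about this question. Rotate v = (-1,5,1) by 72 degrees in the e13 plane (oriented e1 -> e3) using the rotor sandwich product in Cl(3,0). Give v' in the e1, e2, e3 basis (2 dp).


Rotor R = cos(36deg) - sin(36deg)*e13
Rotation angle theta = 2 * 36 = 72 degrees in the e13 plane (e1 -> e3).
The component perpendicular to the plane (e2) is invariant: v'_2 = v2 = 5.00
cos(72deg) = 0.3090, sin(72deg) = 0.9511
v'_1 = v1*cos(theta) - v3*sin(theta) = -1*0.3090 - 1*0.9511 = -1.26
v'_3 = v1*sin(theta) + v3*cos(theta) = -1*0.9511 + 1*0.3090 = -0.64
v' = -1.26*e1 + 5.00*e2 - 0.64*e3


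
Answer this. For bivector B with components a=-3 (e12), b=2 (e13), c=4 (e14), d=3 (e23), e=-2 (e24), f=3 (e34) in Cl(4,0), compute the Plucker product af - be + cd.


Plucker relation: af - be + cd
a*f = (-3)*3 = -9
b*e = 2*(-2) = -4
c*d = 4*3 = 12
af - be + cd = -9 - (-4) + 12
= 7


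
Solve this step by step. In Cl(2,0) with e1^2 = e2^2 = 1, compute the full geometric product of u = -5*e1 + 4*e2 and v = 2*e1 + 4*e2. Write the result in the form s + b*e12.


Expand: (-5*e1 + 4*e2)(2*e1 + 4*e2)
= (-5)*2*e1e1 + (-5)*4*e1e2 + 4*2*e2e1 + 4*4*e2e2
Using e1^2 = e2^2 = 1, e2e1 = -e1e2:
Scalar part s = (-5)*2 + 4*4 = -10 + 16 = 6
Bivector part b = (-5)*4 - 4*2 = -20 - 8 = -28
uv = 6 - 28*e12


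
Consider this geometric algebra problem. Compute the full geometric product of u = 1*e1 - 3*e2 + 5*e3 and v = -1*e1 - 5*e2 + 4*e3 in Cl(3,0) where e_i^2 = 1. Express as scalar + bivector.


In Cl(3,0): e_i^2 = 1, e_ie_j = -e_je_i for i != j.
Scalar part = u . v = 1*(-1) + (-3)*(-5) + 5*4
= -1 + 15 + 20 = 34
e12 coeff = 1*(-5) - (-3)*(-1) = -5 - 3 = -8
e13 coeff = 1*4 - 5*(-1) = 4 - (-5) = 9
e23 coeff = (-3)*4 - 5*(-5) = -12 - (-25) = 13
uv = 34 - 8*e12 + 9*e13 + 13*e23


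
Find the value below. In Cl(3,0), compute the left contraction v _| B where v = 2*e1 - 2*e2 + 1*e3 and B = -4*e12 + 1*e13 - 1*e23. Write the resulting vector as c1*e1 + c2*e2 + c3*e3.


Left contraction v _| B = <vB>_1 (grade-1 part of the geometric product vB).
Using e1_|e12 = e2, e2_|e12 = -e1, e1_|e13 = e3, e3_|e13 = -e1, e2_|e23 = e3, e3_|e23 = -e2:
e1 coeff: -v2*b12 - v3*b13 = -(-2)*(-4) - (1)*(1) = -9
e2 coeff: v1*b12 - v3*b23 = (2)*(-4) - (1)*(-1) = -7
e3 coeff: v1*b13 + v2*b23 = (2)*(1) + (-2)*(-1) = 4
v _| B = -9*e1 - 7*e2 + 4*e3


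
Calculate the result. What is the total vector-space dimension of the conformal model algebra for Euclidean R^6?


The conformal model of R^6 uses Cl(7,1): the 6 Euclidean generators plus two extra orthogonal generators e+ (e+^2 = +1) and e- (e-^2 = -1), from which the null vectors e0, einf are built.
Number of generators m = 6 + 2 = 8.
dim Cl(p,q) = 2^m = 2^8 = 256


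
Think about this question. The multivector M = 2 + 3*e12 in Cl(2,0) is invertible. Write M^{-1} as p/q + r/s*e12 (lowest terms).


M = 2 + 3*e12, where e12^2 = -1.
Since M commutes with its reverse ~M = a - b*e12, M * ~M = a^2 - b^2*e12^2 = a^2 + b^2.
So M^{-1} = ~M / (a^2 + b^2) = (a - b*e12)/(a^2 + b^2).
a^2 + b^2 = 4 + 9 = 13
Scalar part = 2/13 = 2/13
Bivector coeff = -3/13 = -3/13
M^{-1} = 2/13 - 3/13*e12


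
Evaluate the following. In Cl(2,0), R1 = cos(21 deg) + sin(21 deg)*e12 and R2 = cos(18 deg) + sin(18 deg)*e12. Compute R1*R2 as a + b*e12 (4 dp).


Same-plane rotors commute and their half-angles add:
R1*R2 = cos(a1 + a2) + sin(a1 + a2)*e12.
a1 + a2 = 21 + 18 = 39 deg
cos(39 deg) = 0.7771
sin(39 deg) = 0.6293
R1*R2 = 0.7771 + 0.6293*e12


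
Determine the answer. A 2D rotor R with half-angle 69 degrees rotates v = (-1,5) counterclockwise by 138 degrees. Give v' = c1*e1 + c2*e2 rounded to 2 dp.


Rotor R = cos(69deg) - sin(69deg)*e12
Rotation angle theta = 2 * 69 = 138 degrees
v' = R*v*~R rotates v by theta.
cos(138deg) = -0.7431, sin(138deg) = 0.6691
v'_1 = -1*cos(138deg) - 5*sin(138deg)
= -1*(-0.7431) - 5*0.6691
= -2.60
v'_2 = -1*sin(138deg) + 5*cos(138deg)
= -1*0.6691 + 5*(-0.7431)
= -4.38
v' = -2.60*e1 - 4.38*e2


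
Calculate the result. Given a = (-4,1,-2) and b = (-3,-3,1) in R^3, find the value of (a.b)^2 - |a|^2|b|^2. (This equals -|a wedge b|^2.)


a . b = (-4)*(-3) + 1*(-3) + (-2)*1
= 12 + (-3) + (-2) = 7
|a|^2 = (-4)^2 + 1^2 + (-2)^2 = 21
|b|^2 = (-3)^2 + (-3)^2 + 1^2 = 19
(a.b)^2 = 7^2 = 49
|a|^2 * |b|^2 = 21 * 19 = 399
Result = 49 - 399 = -350


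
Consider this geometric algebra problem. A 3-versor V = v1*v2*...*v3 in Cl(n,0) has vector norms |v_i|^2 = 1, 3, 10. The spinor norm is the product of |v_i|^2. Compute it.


Spinor norm N(V) = |v1|^2 * |v2|^2 * ... * |v3|^2
= 1 * 3 * 10
Running product: 1, 3, 30
N(V) = 30


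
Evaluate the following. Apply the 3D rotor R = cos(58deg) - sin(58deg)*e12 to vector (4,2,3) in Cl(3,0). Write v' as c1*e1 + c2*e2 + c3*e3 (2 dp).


Rotor R = cos(58deg) - sin(58deg)*e12
Rotation angle theta = 2 * 58 = 116 degrees in the e12 plane (e1 -> e2).
The component perpendicular to the plane (e3) is invariant: v'_3 = v3 = 3.00
cos(116deg) = -0.4384, sin(116deg) = 0.8988
v'_1 = v1*cos(theta) - v2*sin(theta) = 4*(-0.4384) - 2*0.8988 = -3.55
v'_2 = v1*sin(theta) + v2*cos(theta) = 4*0.8988 + 2*(-0.4384) = 2.72
v' = -3.55*e1 + 2.72*e2 + 3.00*e3


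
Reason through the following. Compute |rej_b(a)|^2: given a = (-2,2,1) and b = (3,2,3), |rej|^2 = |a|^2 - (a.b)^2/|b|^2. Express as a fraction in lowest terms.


|a|^2 = (-2)^2 + 2^2 + 1^2 = 9
|b|^2 = 3^2 + 2^2 + 3^2 = 22
a . b = (-2)*3 + 2*2 + 1*3 = 1
(a.b)^2 = 1^2 = 1
|rej|^2 = 9 - 1/22
= (198 - 1)/22
= 197/22
In lowest terms: 197/22


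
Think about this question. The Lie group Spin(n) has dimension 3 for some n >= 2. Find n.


dim Spin(n) = dim so(n) = n(n-1)/2.
Solve n(n-1)/2 = 3, i.e. n^2 - n - 6 = 0.
Discriminant = 1 + 8*3 = 25
n = (1 + sqrt(25))/2 = (1 + 5)/2 = 3


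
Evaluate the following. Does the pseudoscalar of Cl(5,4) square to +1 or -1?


The pseudoscalar I = e1...e_n (product of all n generators) of Cl(p,q) satisfies I^2 = (-1)^(q + n(n-1)/2).
p = 5, q = 4, n = p + q = 9
n(n-1)/2 = 9 * 8 / 2 = 36
Exponent = q + n(n-1)/2 = 4 + 36 = 40
I^2 = (-1)^40 = +1


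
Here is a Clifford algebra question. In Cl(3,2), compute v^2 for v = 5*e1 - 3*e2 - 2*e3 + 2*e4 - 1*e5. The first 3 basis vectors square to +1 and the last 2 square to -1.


v^2 = sum of c_i^2 * e_i^2
Positive signature terms (e_i^2 = +1): 5^2 + (-3)^2 + (-2)^2 = 38
Negative signature terms (e_j^2 = -1): 2^2 + (-1)^2 = 5
v^2 = 38 - 5 = 33


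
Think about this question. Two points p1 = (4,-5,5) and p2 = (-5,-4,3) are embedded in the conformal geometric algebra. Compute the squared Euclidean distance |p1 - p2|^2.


p1 - p2 = (9, -1, 2)
|p1 - p2|^2 = 9^2 + (-1)^2 + 2^2
= 81 + 1 + 4
= 86


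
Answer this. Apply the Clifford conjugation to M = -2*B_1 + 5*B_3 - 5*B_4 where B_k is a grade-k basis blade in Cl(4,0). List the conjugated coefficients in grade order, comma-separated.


Clifford conjugate sign for grade k: (-1)^(k(k+1)/2)
Grade 1: (-1)^(1*2/2) = (-1)^1 = -1, coeff -2 -> 2
Grade 3: (-1)^(3*4/2) = (-1)^6 = 1, coeff 5 -> 5
Grade 4: (-1)^(4*5/2) = (-1)^10 = 1, coeff -5 -> -5
Conjugated coefficients: 2, 5, -5


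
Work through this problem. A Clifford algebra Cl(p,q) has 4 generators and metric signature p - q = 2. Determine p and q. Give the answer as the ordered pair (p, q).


We need p + q = 4 and p - q = 2.
Adding: 2p = 4 + 2 = 6, so p = 3.
Then q = 4 - 3 = 1.
(p, q) = (3, 1)


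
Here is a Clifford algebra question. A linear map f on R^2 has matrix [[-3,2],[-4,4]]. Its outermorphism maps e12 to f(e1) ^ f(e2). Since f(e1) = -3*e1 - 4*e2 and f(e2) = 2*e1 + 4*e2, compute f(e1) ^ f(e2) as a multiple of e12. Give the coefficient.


The outermorphism of a linear map f sends e1^e2 to f(e1)^f(e2).
f(e1) = -3*e1 - 4*e2
f(e2) = 2*e1 + 4*e2
f(e1) ^ f(e2) = (-3*e1 - 4*e2) ^ (2*e1 + 4*e2)
= (-3)*4*e12 + (-4)*2*e21
= (-12 - (-8))*e12
= -4*e12
Coefficient = -4


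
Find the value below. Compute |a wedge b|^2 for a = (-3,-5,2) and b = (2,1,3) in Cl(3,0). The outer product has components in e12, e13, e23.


a wedge b = (a1*b2 - a2*b1)*e12 + (a1*b3 - a3*b1)*e13 + (a2*b3 - a3*b2)*e23
e12 coeff: (-3)*1 - (-5)*2 = -3 - (-10) = 7
e13 coeff: (-3)*3 - 2*2 = -9 - 4 = -13
e23 coeff: (-5)*3 - 2*1 = -15 - 2 = -17
|a wedge b|^2 = 7^2 + (-13)^2 + (-17)^2
= 49 + 169 + 289
= 507
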